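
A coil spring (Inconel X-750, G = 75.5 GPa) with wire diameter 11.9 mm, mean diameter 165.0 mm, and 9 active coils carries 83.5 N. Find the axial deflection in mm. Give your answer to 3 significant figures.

17.8 mm

k = Gd⁴/(8D³N_a) = (75.5×10³)(11.9⁴)/(8·165.0³·9) = 4.6811 N/mm
δ = F/k = 83.5 / 4.6811 = 17.838 mm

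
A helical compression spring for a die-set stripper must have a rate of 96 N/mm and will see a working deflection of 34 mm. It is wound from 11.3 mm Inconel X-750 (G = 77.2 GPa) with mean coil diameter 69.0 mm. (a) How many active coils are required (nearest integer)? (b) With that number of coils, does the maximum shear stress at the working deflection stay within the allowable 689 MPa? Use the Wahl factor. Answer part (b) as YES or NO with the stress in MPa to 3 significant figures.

N_a = Gd⁴/(8D³k) = (77.2×10³)(11.3⁴)/(8·69.0³·96) = 4.989 → N_a = 5
Actual rate k = Gd⁴/(8D³·5) = 95.791 N/mm
Working load F = kδ = 95.791·34 = 3256.9 N
C = 69.0/11.3 = 6.1062; K_W = (4C−1)/(4C−4)+0.615/C = 1.2476
τ_max = K_W·8FD/(πd³) = 1.2476·396.6 = 494.8 MPa
τ_max ≤ 689 MPa → acceptable

(a) 5 coils; (b) YES, τ_max = 495 MPa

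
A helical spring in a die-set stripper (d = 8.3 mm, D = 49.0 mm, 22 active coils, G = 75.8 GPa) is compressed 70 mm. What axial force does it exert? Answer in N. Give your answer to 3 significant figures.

1220 N

k = Gd⁴/(8D³N_a) = (75.8×10³)(8.3⁴)/(8·49.0³·22) = 17.373 N/mm
F = k·δ = 17.373 × 70 = 1216.1 N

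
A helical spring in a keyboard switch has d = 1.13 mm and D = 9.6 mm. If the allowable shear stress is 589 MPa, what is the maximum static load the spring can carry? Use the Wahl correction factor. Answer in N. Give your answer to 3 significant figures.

29.7 N

C = D/d = 9.6/1.13 = 8.4956
K_W = (4C−1)/(4C−4) + 0.615/C = 32.982/29.982 + 0.0724 = 1.1724
τ_max = K·8FD/(πd³) → F_max = τ_allow·πd³/(8DK)
F_max = 589·π·1.13³/(8·9.6·1.1724) = 2669.9/90.044 = 29.651 N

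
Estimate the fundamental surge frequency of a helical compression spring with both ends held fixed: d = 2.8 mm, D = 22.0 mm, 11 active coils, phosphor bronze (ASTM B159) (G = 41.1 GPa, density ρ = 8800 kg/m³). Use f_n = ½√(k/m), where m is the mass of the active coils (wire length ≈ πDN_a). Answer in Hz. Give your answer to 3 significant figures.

128 Hz

k = Gd⁴/(8D³N_a) = (41.1×10³)(2.8⁴)/(8·22.0³·11) = 2.696 N/mm = 2696 N/m
Wire length L = πDN_a = π·22.0·11 = 760.27 mm
m = ρ·(πd²/4)·L = 8800 × 6.1575×10⁻⁶ m² × 0.76027 m = 0.041196 kg
f_n = ½√(k/m) = 0.5·√(2696/0.041196) = 0.5·√(65444) = 127.91 Hz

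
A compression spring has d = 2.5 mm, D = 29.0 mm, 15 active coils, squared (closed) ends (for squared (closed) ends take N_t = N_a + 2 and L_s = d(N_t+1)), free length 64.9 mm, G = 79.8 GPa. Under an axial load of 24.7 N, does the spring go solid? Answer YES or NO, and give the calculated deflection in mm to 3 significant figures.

YES, δ = 23.2 mm

k = Gd⁴/(8D³N_a) = (79.8×10³)(2.5⁴)/(8·29.0³·15) = 1.0651 N/mm
N_t = 17; L_s = 2.5·18 = 45 mm; δ_solid = L₀ − L_s = 64.9 − 45 = 19.9 mm
δ = F/k = 24.7/1.0651 = 23.19 mm
δ ≥ δ_solid → spring goes solid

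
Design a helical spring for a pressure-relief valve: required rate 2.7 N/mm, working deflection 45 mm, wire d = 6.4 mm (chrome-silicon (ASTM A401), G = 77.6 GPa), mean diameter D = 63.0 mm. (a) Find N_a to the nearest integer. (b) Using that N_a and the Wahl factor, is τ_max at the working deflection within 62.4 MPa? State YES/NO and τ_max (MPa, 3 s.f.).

N_a = Gd⁴/(8D³k) = (77.6×10³)(6.4⁴)/(8·63.0³·2.7) = 24.1 → N_a = 24
Actual rate k = Gd⁴/(8D³·24) = 2.7118 N/mm
Working load F = kδ = 2.7118·45 = 122.03 N
C = 63.0/6.4 = 9.8438; K_W = (4C−1)/(4C−4)+0.615/C = 1.1473
τ_max = K_W·8FD/(πd³) = 1.1473·74.681 = 85.681 MPa
τ_max > 62.4 MPa → exceeds allowable

(a) 24 coils; (b) NO, τ_max = 85.7 MPa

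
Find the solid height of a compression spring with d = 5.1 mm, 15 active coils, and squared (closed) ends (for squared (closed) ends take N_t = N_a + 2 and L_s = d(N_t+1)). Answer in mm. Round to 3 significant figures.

squared (closed) ends: N_t = N_a + 2 = 15 + 2 = 17
L_s = d·(N_t+1) = 5.1 × 18 = 91.8 mm

91.8 mm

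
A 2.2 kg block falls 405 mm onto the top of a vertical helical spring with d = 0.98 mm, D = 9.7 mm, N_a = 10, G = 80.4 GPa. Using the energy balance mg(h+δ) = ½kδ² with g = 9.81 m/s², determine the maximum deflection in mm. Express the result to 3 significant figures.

154 mm

k = Gd⁴/(8D³N_a) = (80.4×10³)(0.98⁴)/(8·9.7³·10) = 1.0157 N/mm
W = mg = 2.2 × 9.81 = 21.582 N
½kδ² − Wδ − Wh = 0 → δ = (W + √(W² + 2kWh))/k
δ = (21.582 + √(465.78 + 17755.5))/1.0157 = (21.582 + 134.99)/1.0157 = 154.15 mm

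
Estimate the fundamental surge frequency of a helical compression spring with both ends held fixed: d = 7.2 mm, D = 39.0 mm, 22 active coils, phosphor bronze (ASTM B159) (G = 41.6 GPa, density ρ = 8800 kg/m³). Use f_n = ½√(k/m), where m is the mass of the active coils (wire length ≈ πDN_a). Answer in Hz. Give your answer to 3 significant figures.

52.6 Hz

k = Gd⁴/(8D³N_a) = (41.6×10³)(7.2⁴)/(8·39.0³·22) = 10.708 N/mm = 10708 N/m
Wire length L = πDN_a = π·39.0·22 = 2695.5 mm
m = ρ·(πd²/4)·L = 8800 × 40.715×10⁻⁶ m² × 2.6955 m = 0.96577 kg
f_n = ½√(k/m) = 0.5·√(10708/0.96577) = 0.5·√(11088) = 52.649 Hz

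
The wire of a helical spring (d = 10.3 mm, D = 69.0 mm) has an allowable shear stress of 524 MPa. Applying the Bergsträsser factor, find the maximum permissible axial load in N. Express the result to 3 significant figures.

C = D/d = 69.0/10.3 = 6.6990
K_B = (4C+2)/(4C−3) = 28.796/23.796 = 1.2101
τ_max = K·8FD/(πd³) → F_max = τ_allow·πd³/(8DK)
F_max = 524·π·10.3³/(8·69.0·1.2101) = 1.7988e+06/667.99 = 2692.9 N

2690 N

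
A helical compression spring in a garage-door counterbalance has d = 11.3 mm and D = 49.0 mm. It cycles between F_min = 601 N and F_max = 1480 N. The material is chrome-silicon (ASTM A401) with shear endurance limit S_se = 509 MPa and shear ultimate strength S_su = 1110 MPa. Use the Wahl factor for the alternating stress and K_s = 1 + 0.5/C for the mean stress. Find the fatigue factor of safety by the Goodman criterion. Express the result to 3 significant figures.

C = D/d = 49.0/11.3 = 4.3363; K_W = (4C−1)/(4C−4)+0.615/C = 1.3666; K_s = 1+0.5/C = 1.1153
F_a = (F_max−F_min)/2 = 439.5 N; F_m = (F_max+F_min)/2 = 1040.5 N
τ_a = K_W·8F_aD/(πd³) = 1.3666 × 38.007 = 51.941 MPa
τ_m = K_s·8F_mD/(πd³) = 1.1153 × 89.979 = 100.35 MPa
Goodman: 1/n_f = τ_a/S_se + τ_m/S_su = 51.941/509 + 100.35/1110 = 0.10205 + 0.09041 = 0.19245
n_f = 1/0.19245 = 5.196

5.20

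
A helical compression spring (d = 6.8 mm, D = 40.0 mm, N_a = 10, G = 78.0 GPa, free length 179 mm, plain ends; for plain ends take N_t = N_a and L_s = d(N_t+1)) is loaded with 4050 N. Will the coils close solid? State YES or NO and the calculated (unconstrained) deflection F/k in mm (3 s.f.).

YES, δ = 124 mm

k = Gd⁴/(8D³N_a) = (78.0×10³)(6.8⁴)/(8·40.0³·10) = 32.573 N/mm
N_t = 10; L_s = 6.8·11 = 74.8 mm; δ_solid = L₀ − L_s = 179 − 74.8 = 104.2 mm
δ = F/k = 4050/32.573 = 124.34 mm
δ ≥ δ_solid → spring goes solid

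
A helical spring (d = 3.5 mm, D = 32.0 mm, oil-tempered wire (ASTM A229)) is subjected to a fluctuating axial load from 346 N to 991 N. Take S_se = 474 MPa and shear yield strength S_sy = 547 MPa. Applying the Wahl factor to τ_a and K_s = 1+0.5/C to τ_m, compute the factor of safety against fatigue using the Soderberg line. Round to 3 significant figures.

0.253

C = D/d = 32.0/3.5 = 9.1429; K_W = (4C−1)/(4C−4)+0.615/C = 1.1594; K_s = 1+0.5/C = 1.0547
F_a = (F_max−F_min)/2 = 322.5 N; F_m = (F_max+F_min)/2 = 668.5 N
τ_a = K_W·8F_aD/(πd³) = 1.1594 × 612.94 = 710.62 MPa
τ_m = K_s·8F_mD/(πd³) = 1.0547 × 1270.5 = 1340 MPa
Soderberg: 1/n_f = τ_a/S_se + τ_m/S_sy = 710.62/474 + 1340/547 = 1.49920 + 2.44976 = 3.949
n_f = 1/3.949 = 0.2532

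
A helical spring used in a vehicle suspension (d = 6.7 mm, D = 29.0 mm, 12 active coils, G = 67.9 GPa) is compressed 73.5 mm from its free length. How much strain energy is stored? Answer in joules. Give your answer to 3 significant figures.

k = Gd⁴/(8D³N_a) = (67.9×10³)(6.7⁴)/(8·29.0³·12) = 58.439 N/mm
U = ½kδ² = 0.5 × 58.439 × 73.5² = 1.5785e+05 N·mm = 157.85 J

158 J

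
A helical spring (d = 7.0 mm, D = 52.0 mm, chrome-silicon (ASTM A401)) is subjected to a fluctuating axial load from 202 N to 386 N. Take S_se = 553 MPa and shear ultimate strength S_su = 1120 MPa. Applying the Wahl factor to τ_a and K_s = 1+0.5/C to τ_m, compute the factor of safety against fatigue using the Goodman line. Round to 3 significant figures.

5.40

C = D/d = 52.0/7.0 = 7.4286; K_W = (4C−1)/(4C−4)+0.615/C = 1.1995; K_s = 1+0.5/C = 1.0673
F_a = (F_max−F_min)/2 = 92 N; F_m = (F_max+F_min)/2 = 294 N
τ_a = K_W·8F_aD/(πd³) = 1.1995 × 35.517 = 42.601 MPa
τ_m = K_s·8F_mD/(πd³) = 1.0673 × 113.5 = 121.14 MPa
Goodman: 1/n_f = τ_a/S_se + τ_m/S_su = 42.601/553 + 121.14/1120 = 0.07704 + 0.10816 = 0.1852
n_f = 1/0.1852 = 5.4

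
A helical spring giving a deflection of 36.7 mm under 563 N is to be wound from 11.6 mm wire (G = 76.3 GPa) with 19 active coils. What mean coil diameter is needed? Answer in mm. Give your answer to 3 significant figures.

84.0 mm

Required rate k = F/δ = 563/36.7 = 15.341 N/mm
D = (Gd⁴/(8N_a·k))^(1/3) = (76.3×10³·11.6⁴/(8·19·15.341))^(1/3)
  = (592476)^(1/3) = 83.9892 mm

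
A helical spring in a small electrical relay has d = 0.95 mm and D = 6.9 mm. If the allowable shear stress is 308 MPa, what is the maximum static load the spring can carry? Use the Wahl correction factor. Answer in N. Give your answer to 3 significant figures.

C = D/d = 6.9/0.95 = 7.2632
K_W = (4C−1)/(4C−4) + 0.615/C = 28.053/25.053 + 0.0847 = 1.2044
τ_max = K·8FD/(πd³) → F_max = τ_allow·πd³/(8DK)
F_max = 308·π·0.95³/(8·6.9·1.2044) = 829.61/66.484 = 12.478 N

12.5 N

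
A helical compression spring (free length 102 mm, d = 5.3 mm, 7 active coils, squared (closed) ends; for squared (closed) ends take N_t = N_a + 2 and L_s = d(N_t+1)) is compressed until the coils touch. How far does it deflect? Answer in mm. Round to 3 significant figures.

N_t = 9; L_s = 5.3·10 = 53 mm
δ_solid = L₀ − L_s = 102 − 53 = 49 mm

49.0 mm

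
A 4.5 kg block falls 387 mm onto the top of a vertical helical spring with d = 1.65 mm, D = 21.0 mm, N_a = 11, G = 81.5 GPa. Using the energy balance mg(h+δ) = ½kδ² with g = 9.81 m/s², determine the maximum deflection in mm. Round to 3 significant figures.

k = Gd⁴/(8D³N_a) = (81.5×10³)(1.65⁴)/(8·21.0³·11) = 0.74123 N/mm
W = mg = 4.5 × 9.81 = 44.145 N
½kδ² − Wδ − Wh = 0 → δ = (W + √(W² + 2kWh))/k
δ = (44.145 + √(1948.8 + 25326.5))/0.74123 = (44.145 + 165.15)/0.74123 = 282.36 mm

282 mm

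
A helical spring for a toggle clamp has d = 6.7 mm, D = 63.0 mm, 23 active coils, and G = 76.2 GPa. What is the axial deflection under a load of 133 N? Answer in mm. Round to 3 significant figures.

k = Gd⁴/(8D³N_a) = (76.2×10³)(6.7⁴)/(8·63.0³·23) = 3.3374 N/mm
δ = F/k = 133 / 3.3374 = 39.851 mm

39.9 mm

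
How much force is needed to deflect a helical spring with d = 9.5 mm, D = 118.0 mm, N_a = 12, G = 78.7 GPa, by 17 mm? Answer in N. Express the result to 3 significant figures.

69.1 N

k = Gd⁴/(8D³N_a) = (78.7×10³)(9.5⁴)/(8·118.0³·12) = 4.064 N/mm
F = k·δ = 4.064 × 17 = 69.088 N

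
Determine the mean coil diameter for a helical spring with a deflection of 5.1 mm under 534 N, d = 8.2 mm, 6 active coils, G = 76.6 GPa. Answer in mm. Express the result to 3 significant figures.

41.0 mm

Required rate k = F/δ = 534/5.1 = 104.71 N/mm
D = (Gd⁴/(8N_a·k))^(1/3) = (76.6×10³·8.2⁴/(8·6·104.71))^(1/3)
  = (68908.4)^(1/3) = 40.9975 mm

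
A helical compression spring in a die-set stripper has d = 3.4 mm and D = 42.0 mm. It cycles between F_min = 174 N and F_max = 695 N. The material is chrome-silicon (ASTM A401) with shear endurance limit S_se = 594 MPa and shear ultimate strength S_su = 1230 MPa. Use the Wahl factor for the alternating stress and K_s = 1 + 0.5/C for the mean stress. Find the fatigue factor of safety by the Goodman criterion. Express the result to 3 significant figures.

0.429

C = D/d = 42.0/3.4 = 12.3529; K_W = (4C−1)/(4C−4)+0.615/C = 1.1158; K_s = 1+0.5/C = 1.0405
F_a = (F_max−F_min)/2 = 260.5 N; F_m = (F_max+F_min)/2 = 434.5 N
τ_a = K_W·8F_aD/(πd³) = 1.1158 × 708.86 = 790.98 MPa
τ_m = K_s·8F_mD/(πd³) = 1.0405 × 1182.3 = 1230.2 MPa
Goodman: 1/n_f = τ_a/S_se + τ_m/S_su = 790.98/594 + 1230.2/1230 = 1.33162 + 1.00016 = 2.3318
n_f = 1/2.3318 = 0.4289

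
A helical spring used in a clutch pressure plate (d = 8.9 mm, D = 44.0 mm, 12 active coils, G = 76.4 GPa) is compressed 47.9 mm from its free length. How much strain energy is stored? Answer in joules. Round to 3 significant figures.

k = Gd⁴/(8D³N_a) = (76.4×10³)(8.9⁴)/(8·44.0³·12) = 58.617 N/mm
U = ½kδ² = 0.5 × 58.617 × 47.9² = 67246 N·mm = 67.246 J

67.2 J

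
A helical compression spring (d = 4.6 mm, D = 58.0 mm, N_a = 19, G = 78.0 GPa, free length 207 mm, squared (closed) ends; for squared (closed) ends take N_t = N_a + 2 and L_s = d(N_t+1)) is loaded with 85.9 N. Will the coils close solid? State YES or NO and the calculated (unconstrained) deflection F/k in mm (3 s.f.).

k = Gd⁴/(8D³N_a) = (78.0×10³)(4.6⁴)/(8·58.0³·19) = 1.1776 N/mm
N_t = 21; L_s = 4.6·22 = 101.2 mm; δ_solid = L₀ − L_s = 207 − 101.2 = 105.8 mm
δ = F/k = 85.9/1.1776 = 72.945 mm
δ < δ_solid → spring does not go solid

NO, δ = 72.9 mm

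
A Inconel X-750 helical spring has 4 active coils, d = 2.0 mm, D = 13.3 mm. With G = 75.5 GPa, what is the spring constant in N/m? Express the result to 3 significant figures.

k = Gd⁴/(8D³N_a) = (75.5×10³ × 2.0⁴) / (8 × 13.3³ × 4)
  = 1.208e+06 / 75284.4 = 16.046 N/mm = 16046 N/m

16000 N/m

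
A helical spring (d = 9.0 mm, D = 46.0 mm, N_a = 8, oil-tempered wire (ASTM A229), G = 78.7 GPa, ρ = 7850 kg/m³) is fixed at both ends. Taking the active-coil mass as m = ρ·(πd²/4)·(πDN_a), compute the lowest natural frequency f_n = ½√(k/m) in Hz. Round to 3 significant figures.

189 Hz

k = Gd⁴/(8D³N_a) = (78.7×10³)(9.0⁴)/(8·46.0³·8) = 82.888 N/mm = 82888 N/m
Wire length L = πDN_a = π·46.0·8 = 1156.1 mm
m = ρ·(πd²/4)·L = 7850 × 63.617×10⁻⁶ m² × 1.1561 m = 0.57735 kg
f_n = ½√(k/m) = 0.5·√(82888/0.57735) = 0.5·√(1.4357e+05) = 189.45 Hz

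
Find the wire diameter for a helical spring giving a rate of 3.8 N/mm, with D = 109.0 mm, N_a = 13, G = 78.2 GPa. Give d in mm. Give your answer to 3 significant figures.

d = (8D³N_a·k / G)^(1/4) = (8·109.0³·13·3.8 / (78.2×10³))^0.25
  = (6544.7)^0.25 = 8.9944 mm

8.99 mm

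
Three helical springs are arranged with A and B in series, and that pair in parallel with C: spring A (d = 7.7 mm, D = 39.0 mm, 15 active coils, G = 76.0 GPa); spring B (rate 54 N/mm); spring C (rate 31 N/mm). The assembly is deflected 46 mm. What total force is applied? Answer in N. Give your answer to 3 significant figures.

k_A = Gd⁴/(8D³N_a) = (76.0×10³)(7.7⁴)/(8·39.0³·15) = 37.532 N/mm
Springs A,B series: k_AB = 1/(1/37.532+1/54) = 22.142 N/mm; parallel with C: k_eq = 22.142+31 = 53.142 N/mm
F = k_eq·δ = 53.142·46 = 2444.5 N

2440 N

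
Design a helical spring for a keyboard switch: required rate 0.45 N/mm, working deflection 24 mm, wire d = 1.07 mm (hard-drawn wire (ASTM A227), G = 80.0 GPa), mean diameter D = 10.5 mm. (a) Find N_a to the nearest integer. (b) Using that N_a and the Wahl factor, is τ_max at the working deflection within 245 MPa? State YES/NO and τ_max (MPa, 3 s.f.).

N_a = Gd⁴/(8D³k) = (80.0×10³)(1.07⁴)/(8·10.5³·0.45) = 25.16 → N_a = 25
Actual rate k = Gd⁴/(8D³·25) = 0.45293 N/mm
Working load F = kδ = 0.45293·24 = 10.87 N
C = 10.5/1.07 = 9.8131; K_W = (4C−1)/(4C−4)+0.615/C = 1.1478
τ_max = K_W·8FD/(πd³) = 1.1478·237.26 = 272.32 MPa
τ_max > 245 MPa → exceeds allowable

(a) 25 coils; (b) NO, τ_max = 272 MPa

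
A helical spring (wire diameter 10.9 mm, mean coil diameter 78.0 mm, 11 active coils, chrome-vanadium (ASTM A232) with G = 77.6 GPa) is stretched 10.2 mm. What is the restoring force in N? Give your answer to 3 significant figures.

k = Gd⁴/(8D³N_a) = (77.6×10³)(10.9⁴)/(8·78.0³·11) = 26.23 N/mm
F = k·δ = 26.23 × 10.2 = 267.55 N

268 N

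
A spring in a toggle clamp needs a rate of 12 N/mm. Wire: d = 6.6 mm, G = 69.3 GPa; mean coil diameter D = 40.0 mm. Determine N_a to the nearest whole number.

N_a = Gd⁴/(8D³k) = (69.3×10³ × 6.6⁴)/(8 × 40.0³ × 12)
    = 1.31495e+08 / 6.144e+06 = 21.4 → 21 coils

21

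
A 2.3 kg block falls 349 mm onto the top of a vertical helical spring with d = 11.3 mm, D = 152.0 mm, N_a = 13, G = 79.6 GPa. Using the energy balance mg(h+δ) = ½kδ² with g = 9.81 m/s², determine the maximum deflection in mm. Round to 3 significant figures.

73.2 mm

k = Gd⁴/(8D³N_a) = (79.6×10³)(11.3⁴)/(8·152.0³·13) = 3.5536 N/mm
W = mg = 2.3 × 9.81 = 22.563 N
½kδ² − Wδ − Wh = 0 → δ = (W + √(W² + 2kWh))/k
δ = (22.563 + √(509.09 + 55964.8))/3.5536 = (22.563 + 237.64)/3.5536 = 73.224 mm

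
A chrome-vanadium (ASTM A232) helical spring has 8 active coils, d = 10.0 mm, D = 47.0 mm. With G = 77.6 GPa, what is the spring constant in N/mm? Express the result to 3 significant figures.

k = Gd⁴/(8D³N_a) = (77.6×10³ × 10.0⁴) / (8 × 47.0³ × 8)
  = 7.76e+08 / 6.64467e+06 = 116.79 N/mm

117 N/mm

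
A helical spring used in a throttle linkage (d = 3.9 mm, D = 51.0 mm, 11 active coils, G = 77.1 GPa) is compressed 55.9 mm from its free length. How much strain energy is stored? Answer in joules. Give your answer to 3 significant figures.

2.39 J

k = Gd⁴/(8D³N_a) = (77.1×10³)(3.9⁴)/(8·51.0³·11) = 1.528 N/mm
U = ½kδ² = 0.5 × 1.528 × 55.9² = 2387.3 N·mm = 2.3873 J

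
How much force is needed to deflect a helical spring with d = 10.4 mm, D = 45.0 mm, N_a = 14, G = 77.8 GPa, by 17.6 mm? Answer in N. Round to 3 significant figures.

k = Gd⁴/(8D³N_a) = (77.8×10³)(10.4⁴)/(8·45.0³·14) = 89.178 N/mm
F = k·δ = 89.178 × 17.6 = 1569.5 N

1570 N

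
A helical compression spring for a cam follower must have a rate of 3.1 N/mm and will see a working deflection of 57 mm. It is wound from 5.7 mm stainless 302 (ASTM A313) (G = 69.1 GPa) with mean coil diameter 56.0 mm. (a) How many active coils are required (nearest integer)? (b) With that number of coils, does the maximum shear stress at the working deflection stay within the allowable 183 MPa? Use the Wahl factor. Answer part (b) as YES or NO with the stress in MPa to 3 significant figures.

(a) 17 coils; (b) YES, τ_max = 154 MPa

N_a = Gd⁴/(8D³k) = (69.1×10³)(5.7⁴)/(8·56.0³·3.1) = 16.75 → N_a = 17
Actual rate k = Gd⁴/(8D³·17) = 3.054 N/mm
Working load F = kδ = 3.054·57 = 174.08 N
C = 56.0/5.7 = 9.8246; K_W = (4C−1)/(4C−4)+0.615/C = 1.1476
τ_max = K_W·8FD/(πd³) = 1.1476·134.05 = 153.83 MPa
τ_max ≤ 183 MPa → acceptable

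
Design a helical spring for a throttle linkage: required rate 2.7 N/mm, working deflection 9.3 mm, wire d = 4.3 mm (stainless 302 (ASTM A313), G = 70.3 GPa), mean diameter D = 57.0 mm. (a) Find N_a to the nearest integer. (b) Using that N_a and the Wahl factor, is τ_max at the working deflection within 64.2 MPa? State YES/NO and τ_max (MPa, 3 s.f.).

(a) 6 coils; (b) YES, τ_max = 50.8 MPa

N_a = Gd⁴/(8D³k) = (70.3×10³)(4.3⁴)/(8·57.0³·2.7) = 6.008 → N_a = 6
Actual rate k = Gd⁴/(8D³·6) = 2.7037 N/mm
Working load F = kδ = 2.7037·9.3 = 25.145 N
C = 57.0/4.3 = 13.2558; K_W = (4C−1)/(4C−4)+0.615/C = 1.1076
τ_max = K_W·8FD/(πd³) = 1.1076·45.905 = 50.843 MPa
τ_max ≤ 64.2 MPa → acceptable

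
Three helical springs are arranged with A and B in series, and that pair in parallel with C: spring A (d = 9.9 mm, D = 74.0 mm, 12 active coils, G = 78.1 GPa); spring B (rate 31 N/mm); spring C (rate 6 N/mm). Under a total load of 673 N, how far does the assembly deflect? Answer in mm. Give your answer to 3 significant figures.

k_A = Gd⁴/(8D³N_a) = (78.1×10³)(9.9⁴)/(8·74.0³·12) = 19.285 N/mm
Springs A,B series: k_AB = 1/(1/19.285+1/31) = 11.889 N/mm; parallel with C: k_eq = 11.889+6 = 17.889 N/mm
δ = F/k_eq = 673/17.889 = 37.621 mm

37.6 mm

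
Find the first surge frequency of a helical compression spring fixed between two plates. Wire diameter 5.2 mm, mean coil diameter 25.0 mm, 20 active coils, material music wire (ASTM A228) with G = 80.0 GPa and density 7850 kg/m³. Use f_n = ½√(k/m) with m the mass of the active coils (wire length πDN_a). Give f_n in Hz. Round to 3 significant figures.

k = Gd⁴/(8D³N_a) = (80.0×10³)(5.2⁴)/(8·25.0³·20) = 23.397 N/mm = 23397 N/m
Wire length L = πDN_a = π·25.0·20 = 1570.8 mm
m = ρ·(πd²/4)·L = 7850 × 21.237×10⁻⁶ m² × 1.5708 m = 0.26187 kg
f_n = ½√(k/m) = 0.5·√(23397/0.26187) = 0.5·√(89346) = 149.45 Hz

149 Hz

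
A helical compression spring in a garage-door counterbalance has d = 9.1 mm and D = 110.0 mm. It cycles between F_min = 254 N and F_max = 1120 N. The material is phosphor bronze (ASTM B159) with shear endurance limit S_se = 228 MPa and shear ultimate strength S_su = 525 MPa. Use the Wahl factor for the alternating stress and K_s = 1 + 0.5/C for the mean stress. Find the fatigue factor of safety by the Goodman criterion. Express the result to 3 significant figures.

0.772

C = D/d = 110.0/9.1 = 12.0879; K_W = (4C−1)/(4C−4)+0.615/C = 1.1185; K_s = 1+0.5/C = 1.0414
F_a = (F_max−F_min)/2 = 433 N; F_m = (F_max+F_min)/2 = 687 N
τ_a = K_W·8F_aD/(πd³) = 1.1185 × 160.95 = 180.03 MPa
τ_m = K_s·8F_mD/(πd³) = 1.0414 × 255.37 = 265.93 MPa
Goodman: 1/n_f = τ_a/S_se + τ_m/S_su = 180.03/228 + 265.93/525 = 0.78960 + 0.50653 = 1.2961
n_f = 1/1.2961 = 0.7715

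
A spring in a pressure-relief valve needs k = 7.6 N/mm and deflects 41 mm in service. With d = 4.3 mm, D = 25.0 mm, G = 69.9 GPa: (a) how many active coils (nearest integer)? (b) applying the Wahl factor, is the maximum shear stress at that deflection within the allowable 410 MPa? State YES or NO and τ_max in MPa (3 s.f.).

N_a = Gd⁴/(8D³k) = (69.9×10³)(4.3⁴)/(8·25.0³·7.6) = 25.16 → N_a = 25
Actual rate k = Gd⁴/(8D³·25) = 7.6472 N/mm
Working load F = kδ = 7.6472·41 = 313.53 N
C = 25.0/4.3 = 5.8140; K_W = (4C−1)/(4C−4)+0.615/C = 1.2616
τ_max = K_W·8FD/(πd³) = 1.2616·251.05 = 316.72 MPa
τ_max ≤ 410 MPa → acceptable

(a) 25 coils; (b) YES, τ_max = 317 MPa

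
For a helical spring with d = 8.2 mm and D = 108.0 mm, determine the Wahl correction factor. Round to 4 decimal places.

1.1083

C = D/d = 108.0/8.2 = 13.1707
K_W = (4C−1)/(4C−4) + 0.615/C = 51.683/48.683 + 0.0467 = 1.1083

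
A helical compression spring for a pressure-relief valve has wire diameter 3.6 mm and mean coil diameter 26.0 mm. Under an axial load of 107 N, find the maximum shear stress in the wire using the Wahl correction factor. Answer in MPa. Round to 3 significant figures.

183 MPa

Spring index C = D/d = 26.0/3.6 = 7.2222
K_W = (4C−1)/(4C−4) + 0.615/C = 27.889/24.889 + 0.0852 = 1.2057
τ₀ = 8FD/(πd³) = 8·107·26.0/(π·3.6³) = 22256/146.57 = 151.84 MPa
τ_max = K·τ₀ = 1.2057 × 151.84 = 183.07 MPa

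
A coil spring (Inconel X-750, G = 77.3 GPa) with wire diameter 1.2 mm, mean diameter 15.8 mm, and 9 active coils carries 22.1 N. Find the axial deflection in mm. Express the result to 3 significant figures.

k = Gd⁴/(8D³N_a) = (77.3×10³)(1.2⁴)/(8·15.8³·9) = 0.56442 N/mm
δ = F/k = 22.1 / 0.56442 = 39.155 mm

39.2 mm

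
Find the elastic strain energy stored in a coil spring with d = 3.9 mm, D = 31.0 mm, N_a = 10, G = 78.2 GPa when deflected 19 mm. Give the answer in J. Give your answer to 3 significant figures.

k = Gd⁴/(8D³N_a) = (78.2×10³)(3.9⁴)/(8·31.0³·10) = 7.5908 N/mm
U = ½kδ² = 0.5 × 7.5908 × 19² = 1370.1 N·mm = 1.3701 J

1.37 J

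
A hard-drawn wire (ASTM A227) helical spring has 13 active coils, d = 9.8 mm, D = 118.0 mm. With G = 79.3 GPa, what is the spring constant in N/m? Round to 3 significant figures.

4280 N/m

k = Gd⁴/(8D³N_a) = (79.3×10³ × 9.8⁴) / (8 × 118.0³ × 13)
  = 7.31438e+08 / 1.70875e+08 = 4.2805 N/mm = 4280.5 N/m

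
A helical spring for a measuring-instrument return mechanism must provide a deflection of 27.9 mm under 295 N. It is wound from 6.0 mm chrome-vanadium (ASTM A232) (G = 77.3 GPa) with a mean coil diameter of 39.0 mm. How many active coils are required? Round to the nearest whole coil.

20

Required rate k = F/δ = 295/27.9 = 10.573 N/mm
N_a = Gd⁴/(8D³k) = (77.3×10³ × 6.0⁴)/(8 × 39.0³ × 10.573)
    = 1.00181e+08 / 5.01766e+06 = 19.97 → 20 coils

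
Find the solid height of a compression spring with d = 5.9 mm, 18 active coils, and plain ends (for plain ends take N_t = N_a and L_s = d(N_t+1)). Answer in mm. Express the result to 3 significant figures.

112 mm

plain ends: N_t = N_a = 18
L_s = d·(N_t+1) = 5.9 × 19 = 112.1 mm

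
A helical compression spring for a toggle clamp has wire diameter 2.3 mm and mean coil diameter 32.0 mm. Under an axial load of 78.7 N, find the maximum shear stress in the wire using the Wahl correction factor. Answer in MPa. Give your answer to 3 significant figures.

Spring index C = D/d = 32.0/2.3 = 13.9130
K_W = (4C−1)/(4C−4) + 0.615/C = 54.652/51.652 + 0.0442 = 1.1023
τ₀ = 8FD/(πd³) = 8·78.7·32.0/(π·2.3³) = 20147.2/38.224 = 527.09 MPa
τ_max = K·τ₀ = 1.1023 × 527.09 = 581 MPa

581 MPa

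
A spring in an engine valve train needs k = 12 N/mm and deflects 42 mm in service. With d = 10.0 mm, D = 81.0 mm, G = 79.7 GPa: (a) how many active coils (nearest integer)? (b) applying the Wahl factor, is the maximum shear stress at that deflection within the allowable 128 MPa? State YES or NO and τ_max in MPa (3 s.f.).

(a) 16 coils; (b) YES, τ_max = 120 MPa

N_a = Gd⁴/(8D³k) = (79.7×10³)(10.0⁴)/(8·81.0³·12) = 15.62 → N_a = 16
Actual rate k = Gd⁴/(8D³·16) = 11.716 N/mm
Working load F = kδ = 11.716·42 = 492.09 N
C = 81.0/10.0 = 8.1000; K_W = (4C−1)/(4C−4)+0.615/C = 1.1816
τ_max = K_W·8FD/(πd³) = 1.1816·101.5 = 119.93 MPa
τ_max ≤ 128 MPa → acceptable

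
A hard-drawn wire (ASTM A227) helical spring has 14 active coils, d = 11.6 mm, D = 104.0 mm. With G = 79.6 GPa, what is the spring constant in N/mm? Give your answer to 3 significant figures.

11.4 N/mm

k = Gd⁴/(8D³N_a) = (79.6×10³ × 11.6⁴) / (8 × 104.0³ × 14)
  = 1.44127e+09 / 1.25985e+08 = 11.44 N/mm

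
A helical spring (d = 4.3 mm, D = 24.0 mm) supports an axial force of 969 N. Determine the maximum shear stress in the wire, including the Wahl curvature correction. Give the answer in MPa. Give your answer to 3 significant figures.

949 MPa

Spring index C = D/d = 24.0/4.3 = 5.5814
K_W = (4C−1)/(4C−4) + 0.615/C = 21.326/18.326 + 0.1102 = 1.2739
τ₀ = 8FD/(πd³) = 8·969·24.0/(π·4.3³) = 186048/249.78 = 744.85 MPa
τ_max = K·τ₀ = 1.2739 × 744.85 = 948.86 MPa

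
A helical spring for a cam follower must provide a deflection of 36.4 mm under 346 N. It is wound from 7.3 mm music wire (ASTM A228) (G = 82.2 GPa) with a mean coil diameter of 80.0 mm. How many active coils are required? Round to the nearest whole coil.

6

Required rate k = F/δ = 346/36.4 = 9.5055 N/mm
N_a = Gd⁴/(8D³k) = (82.2×10³ × 7.3⁴)/(8 × 80.0³ × 9.5055)
    = 2.33434e+08 / 3.89345e+07 = 5.996 → 6 coils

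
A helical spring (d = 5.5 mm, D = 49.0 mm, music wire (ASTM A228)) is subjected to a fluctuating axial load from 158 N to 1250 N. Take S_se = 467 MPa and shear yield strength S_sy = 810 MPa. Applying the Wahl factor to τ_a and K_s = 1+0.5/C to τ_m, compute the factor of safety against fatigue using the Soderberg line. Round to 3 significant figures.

C = D/d = 49.0/5.5 = 8.9091; K_W = (4C−1)/(4C−4)+0.615/C = 1.1639; K_s = 1+0.5/C = 1.0561
F_a = (F_max−F_min)/2 = 546 N; F_m = (F_max+F_min)/2 = 704 N
τ_a = K_W·8F_aD/(πd³) = 1.1639 × 409.49 = 476.59 MPa
τ_m = K_s·8F_mD/(πd³) = 1.0561 × 527.98 = 557.62 MPa
Soderberg: 1/n_f = τ_a/S_se + τ_m/S_sy = 476.59/467 + 557.62/810 = 1.02053 + 0.68841 = 1.7089
n_f = 1/1.7089 = 0.5852

0.585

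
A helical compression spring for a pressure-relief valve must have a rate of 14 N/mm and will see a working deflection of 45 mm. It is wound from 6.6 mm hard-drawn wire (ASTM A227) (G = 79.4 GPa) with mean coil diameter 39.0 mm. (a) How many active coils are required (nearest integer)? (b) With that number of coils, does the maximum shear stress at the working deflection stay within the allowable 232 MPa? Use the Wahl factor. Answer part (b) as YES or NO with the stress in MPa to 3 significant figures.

(a) 23 coils; (b) NO, τ_max = 270 MPa

N_a = Gd⁴/(8D³k) = (79.4×10³)(6.6⁴)/(8·39.0³·14) = 22.68 → N_a = 23
Actual rate k = Gd⁴/(8D³·23) = 13.803 N/mm
Working load F = kδ = 13.803·45 = 621.15 N
C = 39.0/6.6 = 5.9091; K_W = (4C−1)/(4C−4)+0.615/C = 1.2569
τ_max = K_W·8FD/(πd³) = 1.2569·214.57 = 269.68 MPa
τ_max > 232 MPa → exceeds allowable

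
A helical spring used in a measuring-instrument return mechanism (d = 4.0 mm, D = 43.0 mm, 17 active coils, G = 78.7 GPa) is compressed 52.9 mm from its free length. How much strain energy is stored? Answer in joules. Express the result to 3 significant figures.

k = Gd⁴/(8D³N_a) = (78.7×10³)(4.0⁴)/(8·43.0³·17) = 1.8632 N/mm
U = ½kδ² = 0.5 × 1.8632 × 52.9² = 2607.1 N·mm = 2.6071 J

2.61 J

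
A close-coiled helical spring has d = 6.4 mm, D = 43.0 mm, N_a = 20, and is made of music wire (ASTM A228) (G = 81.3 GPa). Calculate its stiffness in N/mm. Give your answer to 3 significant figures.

10.7 N/mm

k = Gd⁴/(8D³N_a) = (81.3×10³ × 6.4⁴) / (8 × 43.0³ × 20)
  = 1.36399e+08 / 1.27211e+07 = 10.722 N/mm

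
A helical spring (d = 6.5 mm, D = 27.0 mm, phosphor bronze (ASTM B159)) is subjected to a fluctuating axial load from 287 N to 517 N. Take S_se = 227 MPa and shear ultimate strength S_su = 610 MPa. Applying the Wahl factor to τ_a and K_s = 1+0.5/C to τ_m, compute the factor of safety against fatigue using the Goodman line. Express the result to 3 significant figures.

2.77

C = D/d = 27.0/6.5 = 4.1538; K_W = (4C−1)/(4C−4)+0.615/C = 1.3859; K_s = 1+0.5/C = 1.1204
F_a = (F_max−F_min)/2 = 115 N; F_m = (F_max+F_min)/2 = 402 N
τ_a = K_W·8F_aD/(πd³) = 1.3859 × 28.791 = 39.901 MPa
τ_m = K_s·8F_mD/(πd³) = 1.1204 × 100.64 = 112.76 MPa
Goodman: 1/n_f = τ_a/S_se + τ_m/S_su = 39.901/227 + 112.76/610 = 0.17577 + 0.18485 = 0.36063
n_f = 1/0.36063 = 2.773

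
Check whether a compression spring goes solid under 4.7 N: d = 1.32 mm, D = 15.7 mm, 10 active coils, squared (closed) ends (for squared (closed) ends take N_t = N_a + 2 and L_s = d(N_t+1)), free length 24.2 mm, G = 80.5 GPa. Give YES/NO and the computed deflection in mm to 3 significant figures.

k = Gd⁴/(8D³N_a) = (80.5×10³)(1.32⁴)/(8·15.7³·10) = 0.78941 N/mm
N_t = 12; L_s = 1.32·13 = 17.16 mm; δ_solid = L₀ − L_s = 24.2 − 17.16 = 7.04 mm
δ = F/k = 4.7/0.78941 = 5.9538 mm
δ < δ_solid → spring does not go solid

NO, δ = 5.95 mm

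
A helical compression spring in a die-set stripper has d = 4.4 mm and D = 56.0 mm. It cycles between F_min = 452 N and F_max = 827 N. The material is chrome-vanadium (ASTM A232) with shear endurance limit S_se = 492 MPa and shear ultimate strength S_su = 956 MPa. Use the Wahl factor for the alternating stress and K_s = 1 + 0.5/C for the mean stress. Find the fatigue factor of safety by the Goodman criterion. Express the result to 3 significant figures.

C = D/d = 56.0/4.4 = 12.7273; K_W = (4C−1)/(4C−4)+0.615/C = 1.1123; K_s = 1+0.5/C = 1.0393
F_a = (F_max−F_min)/2 = 187.5 N; F_m = (F_max+F_min)/2 = 639.5 N
τ_a = K_W·8F_aD/(πd³) = 1.1123 × 313.89 = 349.13 MPa
τ_m = K_s·8F_mD/(πd³) = 1.0393 × 1070.6 = 1112.6 MPa
Goodman: 1/n_f = τ_a/S_se + τ_m/S_su = 349.13/492 + 1112.6/956 = 0.70961 + 1.16383 = 1.8734
n_f = 1/1.8734 = 0.5338

0.534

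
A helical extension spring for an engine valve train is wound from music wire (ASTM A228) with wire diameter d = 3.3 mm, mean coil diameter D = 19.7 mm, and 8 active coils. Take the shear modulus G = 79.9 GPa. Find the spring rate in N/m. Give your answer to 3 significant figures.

19400 N/m

k = Gd⁴/(8D³N_a) = (79.9×10³ × 3.3⁴) / (8 × 19.7³ × 8)
  = 9.47551e+06 / 489304 = 19.365 N/mm = 19365 N/m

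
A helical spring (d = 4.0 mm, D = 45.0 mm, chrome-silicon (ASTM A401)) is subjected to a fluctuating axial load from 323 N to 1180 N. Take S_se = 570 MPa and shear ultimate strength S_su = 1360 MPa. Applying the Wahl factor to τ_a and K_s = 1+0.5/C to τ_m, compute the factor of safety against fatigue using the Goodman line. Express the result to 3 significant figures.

C = D/d = 45.0/4.0 = 11.2500; K_W = (4C−1)/(4C−4)+0.615/C = 1.1278; K_s = 1+0.5/C = 1.0444
F_a = (F_max−F_min)/2 = 428.5 N; F_m = (F_max+F_min)/2 = 751.5 N
τ_a = K_W·8F_aD/(πd³) = 1.1278 × 767.23 = 865.31 MPa
τ_m = K_s·8F_mD/(πd³) = 1.0444 × 1345.6 = 1405.4 MPa
Goodman: 1/n_f = τ_a/S_se + τ_m/S_su = 865.31/570 + 1405.4/1360 = 1.51808 + 1.03335 = 2.5514
n_f = 1/2.5514 = 0.3919

0.392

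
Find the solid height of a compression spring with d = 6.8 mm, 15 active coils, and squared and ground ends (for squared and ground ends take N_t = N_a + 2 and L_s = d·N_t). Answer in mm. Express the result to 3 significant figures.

squared and ground ends: N_t = N_a + 2 = 15 + 2 = 17
L_s = d·N_t = 6.8 × 17 = 115.6 mm

116 mm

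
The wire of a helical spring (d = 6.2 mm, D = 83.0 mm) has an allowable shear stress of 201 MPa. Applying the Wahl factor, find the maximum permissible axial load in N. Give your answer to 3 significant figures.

C = D/d = 83.0/6.2 = 13.3871
K_W = (4C−1)/(4C−4) + 0.615/C = 52.548/49.548 + 0.0459 = 1.1065
τ_max = K·8FD/(πd³) → F_max = τ_allow·πd³/(8DK)
F_max = 201·π·6.2³/(8·83.0·1.1065) = 1.5049e+05/734.71 = 204.84 N

205 N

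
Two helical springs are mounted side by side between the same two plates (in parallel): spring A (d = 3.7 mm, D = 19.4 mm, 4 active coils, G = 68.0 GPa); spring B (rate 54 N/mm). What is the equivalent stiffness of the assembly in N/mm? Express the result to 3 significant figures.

109 N/mm

k_A = Gd⁴/(8D³N_a) = (68.0×10³)(3.7⁴)/(8·19.4³·4) = 54.546 N/mm
Parallel: k_eq = 54.546 + 54 = 108.55 N/mm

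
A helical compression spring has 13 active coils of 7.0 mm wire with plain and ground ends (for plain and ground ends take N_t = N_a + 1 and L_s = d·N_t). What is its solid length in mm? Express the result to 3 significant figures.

98.0 mm

plain and ground ends: N_t = N_a + 1 = 13 + 1 = 14
L_s = d·N_t = 7.0 × 14 = 98 mm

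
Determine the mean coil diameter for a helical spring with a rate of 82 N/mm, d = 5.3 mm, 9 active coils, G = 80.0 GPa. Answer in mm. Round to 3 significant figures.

22.0 mm

D = (Gd⁴/(8N_a·k))^(1/3) = (80.0×10³·5.3⁴/(8·9·82))^(1/3)
  = (10691.7)^(1/3) = 22.0301 mm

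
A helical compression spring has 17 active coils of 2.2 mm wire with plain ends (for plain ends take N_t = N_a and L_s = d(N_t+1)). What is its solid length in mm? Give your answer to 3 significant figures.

39.6 mm

plain ends: N_t = N_a = 17
L_s = d·(N_t+1) = 2.2 × 18 = 39.6 mm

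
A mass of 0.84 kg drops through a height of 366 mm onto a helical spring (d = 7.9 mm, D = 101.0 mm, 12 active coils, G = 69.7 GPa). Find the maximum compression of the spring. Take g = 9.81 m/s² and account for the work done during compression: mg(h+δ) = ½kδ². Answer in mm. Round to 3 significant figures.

50.0 mm

k = Gd⁴/(8D³N_a) = (69.7×10³)(7.9⁴)/(8·101.0³·12) = 2.7448 N/mm
W = mg = 0.84 × 9.81 = 8.2404 N
½kδ² − Wδ − Wh = 0 → δ = (W + √(W² + 2kWh))/k
δ = (8.2404 + √(67.904 + 16556.4))/2.7448 = (8.2404 + 128.94)/2.7448 = 49.977 mm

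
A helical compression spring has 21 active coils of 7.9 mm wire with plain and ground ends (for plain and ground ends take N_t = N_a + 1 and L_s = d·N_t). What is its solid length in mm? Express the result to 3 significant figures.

174 mm

plain and ground ends: N_t = N_a + 1 = 21 + 1 = 22
L_s = d·N_t = 7.9 × 22 = 173.8 mm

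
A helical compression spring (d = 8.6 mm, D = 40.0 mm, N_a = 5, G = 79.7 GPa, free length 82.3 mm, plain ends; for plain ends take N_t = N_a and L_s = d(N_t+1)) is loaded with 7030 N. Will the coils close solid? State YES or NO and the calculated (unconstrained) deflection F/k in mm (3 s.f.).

k = Gd⁴/(8D³N_a) = (79.7×10³)(8.6⁴)/(8·40.0³·5) = 170.3 N/mm
N_t = 5; L_s = 8.6·6 = 51.6 mm; δ_solid = L₀ − L_s = 82.3 − 51.6 = 30.7 mm
δ = F/k = 7030/170.3 = 41.28 mm
δ ≥ δ_solid → spring goes solid

YES, δ = 41.3 mm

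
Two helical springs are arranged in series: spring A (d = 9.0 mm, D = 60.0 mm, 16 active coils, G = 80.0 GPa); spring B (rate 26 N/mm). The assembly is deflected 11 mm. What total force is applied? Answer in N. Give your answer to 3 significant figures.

k_A = Gd⁴/(8D³N_a) = (80.0×10³)(9.0⁴)/(8·60.0³·16) = 18.984 N/mm
Series: 1/k_eq = 1/18.984 + 1/26 = 0.091136; k_eq = 10.973 N/mm
F = k_eq·δ = 10.973·11 = 120.7 N

121 N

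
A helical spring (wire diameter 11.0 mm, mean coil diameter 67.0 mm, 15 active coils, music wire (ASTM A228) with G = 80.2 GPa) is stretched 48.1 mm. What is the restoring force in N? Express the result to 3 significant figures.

k = Gd⁴/(8D³N_a) = (80.2×10³)(11.0⁴)/(8·67.0³·15) = 32.534 N/mm
F = k·δ = 32.534 × 48.1 = 1564.9 N

1560 N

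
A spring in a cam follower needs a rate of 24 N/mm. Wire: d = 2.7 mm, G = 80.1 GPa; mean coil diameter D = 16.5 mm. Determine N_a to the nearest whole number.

5

N_a = Gd⁴/(8D³k) = (80.1×10³ × 2.7⁴)/(8 × 16.5³ × 24)
    = 4.25684e+06 / 862488 = 4.936 → 5 coils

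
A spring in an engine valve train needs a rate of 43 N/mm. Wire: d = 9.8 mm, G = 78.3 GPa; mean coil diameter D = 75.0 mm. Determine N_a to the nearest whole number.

N_a = Gd⁴/(8D³k) = (78.3×10³ × 9.8⁴)/(8 × 75.0³ × 43)
    = 7.22214e+08 / 1.45125e+08 = 4.976 → 5 coils

5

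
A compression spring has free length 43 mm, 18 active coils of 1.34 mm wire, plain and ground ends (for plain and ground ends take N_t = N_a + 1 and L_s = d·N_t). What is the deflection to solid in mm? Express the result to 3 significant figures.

N_t = 19; L_s = 1.34·19 = 25.46 mm
δ_solid = L₀ − L_s = 43 − 25.46 = 17.54 mm

17.5 mm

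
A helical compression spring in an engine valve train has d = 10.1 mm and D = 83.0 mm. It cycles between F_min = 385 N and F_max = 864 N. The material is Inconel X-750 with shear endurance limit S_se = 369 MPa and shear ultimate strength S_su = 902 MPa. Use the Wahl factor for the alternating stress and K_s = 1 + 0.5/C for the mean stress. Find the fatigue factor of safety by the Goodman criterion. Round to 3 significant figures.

C = D/d = 83.0/10.1 = 8.2178; K_W = (4C−1)/(4C−4)+0.615/C = 1.1787; K_s = 1+0.5/C = 1.0608
F_a = (F_max−F_min)/2 = 239.5 N; F_m = (F_max+F_min)/2 = 624.5 N
τ_a = K_W·8F_aD/(πd³) = 1.1787 × 49.131 = 57.914 MPa
τ_m = K_s·8F_mD/(πd³) = 1.0608 × 128.11 = 135.91 MPa
Goodman: 1/n_f = τ_a/S_se + τ_m/S_su = 57.914/369 + 135.91/902 = 0.15695 + 0.15067 = 0.30762
n_f = 1/0.30762 = 3.251

3.25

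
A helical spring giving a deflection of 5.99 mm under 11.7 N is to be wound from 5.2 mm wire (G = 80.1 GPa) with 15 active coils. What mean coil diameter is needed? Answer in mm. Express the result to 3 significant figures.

Required rate k = F/δ = 11.7/5.99 = 1.9533 N/mm
D = (Gd⁴/(8N_a·k))^(1/3) = (80.1×10³·5.2⁴/(8·15·1.9533))^(1/3)
  = (249865)^(1/3) = 62.9847 mm

63.0 mm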